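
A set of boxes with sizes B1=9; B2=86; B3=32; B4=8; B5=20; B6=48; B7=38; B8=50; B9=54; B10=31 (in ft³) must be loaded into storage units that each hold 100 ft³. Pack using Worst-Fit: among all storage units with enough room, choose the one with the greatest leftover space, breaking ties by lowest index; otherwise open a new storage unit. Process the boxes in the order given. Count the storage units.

5

Put B1 (9 ft³) in storage unit 1; 91 ft³ remain.
Put B2 (86 ft³) in storage unit 1; 5 ft³ remain.
Put B3 (32 ft³) in storage unit 2; 68 ft³ remain.
Put B4 (8 ft³) in storage unit 2; 60 ft³ remain.
Put B5 (20 ft³) in storage unit 2; 40 ft³ remain.
Put B6 (48 ft³) in storage unit 3; 52 ft³ remain.
Put B7 (38 ft³) in storage unit 3; 14 ft³ remain.
Put B8 (50 ft³) in storage unit 4; 50 ft³ remain.
Put B9 (54 ft³) in storage unit 5; 46 ft³ remain.
Put B10 (31 ft³) in storage unit 4; 19 ft³ remain.
Final storage units: [9,86] [32,8,20] [48,38] [50,31] [54].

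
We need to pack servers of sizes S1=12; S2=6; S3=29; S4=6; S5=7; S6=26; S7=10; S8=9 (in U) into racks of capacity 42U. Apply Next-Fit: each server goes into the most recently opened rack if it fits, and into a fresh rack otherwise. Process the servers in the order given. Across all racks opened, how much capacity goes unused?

Put S1 (12U) in rack 1; 30U remain.
Put S2 (6U) in rack 1; 24U remain.
Put S3 (29U) in rack 2; 13U remain.
Put S4 (6U) in rack 2; 7U remain.
Put S5 (7U) in rack 2; 0U remain.
Put S6 (26U) in rack 3; 16U remain.
Put S7 (10U) in rack 3; 6U remain.
Put S8 (9U) in rack 4; 33U remain.
4 racks × 42U = 168U; used 105U; unused 63U.

63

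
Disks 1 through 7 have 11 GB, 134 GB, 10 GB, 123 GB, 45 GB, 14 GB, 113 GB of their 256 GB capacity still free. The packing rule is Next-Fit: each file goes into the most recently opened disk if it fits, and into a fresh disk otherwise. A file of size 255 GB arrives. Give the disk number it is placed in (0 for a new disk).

Next-Fit only looks at disk 7, which has 113 GB free.
255 GB does not fit, so a new disk is opened.

0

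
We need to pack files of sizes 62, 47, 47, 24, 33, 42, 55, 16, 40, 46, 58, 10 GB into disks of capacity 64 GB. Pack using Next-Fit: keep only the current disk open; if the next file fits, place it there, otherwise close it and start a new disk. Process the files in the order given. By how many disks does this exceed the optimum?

1

Next-Fit: [62] [47] [47] [24,33] [42] [55] [16,40] [46] [58] [10] → 10 disks.
9 files exceed 32 GB (half the capacity), and no two of those can share a disk, so at least 9 disks are needed.
An optimal packing achieves that bound: [62] [58] [55] [47,16] [47,10] [46] [42] [40,24] [33] → 9 disks.
Excess: 10 − 9 = 1.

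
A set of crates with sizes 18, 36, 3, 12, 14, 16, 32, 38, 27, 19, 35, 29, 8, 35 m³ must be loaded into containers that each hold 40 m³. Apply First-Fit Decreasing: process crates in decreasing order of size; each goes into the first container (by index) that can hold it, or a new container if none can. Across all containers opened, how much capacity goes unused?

Sorted descending: 38, 36, 35, 35, 32, 29, 27, 19, 18, 16, 14, 12, 8, 3.
Put 38 m³ in container 1; 2 m³ remain.
Put 36 m³ in container 2; 4 m³ remain.
Put 35 m³ in container 3; 5 m³ remain.
Put 35 m³ in container 4; 5 m³ remain.
Put 32 m³ in container 5; 8 m³ remain.
Put 29 m³ in container 6; 11 m³ remain.
Put 27 m³ in container 7; 13 m³ remain.
Put 19 m³ in container 8; 21 m³ remain.
Put 18 m³ in container 8; 3 m³ remain.
Put 16 m³ in container 9; 24 m³ remain.
Put 14 m³ in container 9; 10 m³ remain.
Put 12 m³ in container 7; 1 m³ remain.
Put 8 m³ in container 5; 0 m³ remain.
Put 3 m³ in container 2; 1 m³ remain.
9 containers × 40 m³ = 360 m³; used 322 m³; unused 38 m³.

38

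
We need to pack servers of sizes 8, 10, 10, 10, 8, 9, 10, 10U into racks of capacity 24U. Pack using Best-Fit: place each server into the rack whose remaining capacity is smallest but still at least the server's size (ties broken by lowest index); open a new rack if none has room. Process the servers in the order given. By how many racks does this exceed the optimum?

0

Best-Fit: [8,10] [10,10] [8,9] [10,10] → 4 racks.
Total size 75U; any packing needs at least ⌈75/24⌉ = 4 racks.
So 4 is already optimal.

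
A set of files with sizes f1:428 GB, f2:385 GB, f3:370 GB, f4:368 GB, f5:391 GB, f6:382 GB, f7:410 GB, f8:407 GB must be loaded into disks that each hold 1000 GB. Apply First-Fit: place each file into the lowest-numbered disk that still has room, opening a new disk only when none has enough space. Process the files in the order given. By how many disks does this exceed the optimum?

0

First-Fit: [428,385] [370,368] [391,382] [410,407] → 4 disks.
Total size 3141 GB; any packing needs at least ⌈3141/1000⌉ = 4 disks.
So 4 is already optimal.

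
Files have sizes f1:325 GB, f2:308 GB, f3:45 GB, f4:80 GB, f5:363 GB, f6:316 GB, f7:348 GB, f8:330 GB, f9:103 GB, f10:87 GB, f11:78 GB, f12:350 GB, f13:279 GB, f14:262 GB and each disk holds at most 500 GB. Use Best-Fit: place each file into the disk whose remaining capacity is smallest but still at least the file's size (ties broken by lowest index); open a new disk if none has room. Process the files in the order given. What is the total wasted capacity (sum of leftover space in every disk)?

1226

Put f1 (325 GB) in disk 1; 175 GB remain.
Put f2 (308 GB) in disk 2; 192 GB remain.
Put f3 (45 GB) in disk 1; 130 GB remain.
Put f4 (80 GB) in disk 1; 50 GB remain.
Put f5 (363 GB) in disk 3; 137 GB remain.
Put f6 (316 GB) in disk 4; 184 GB remain.
Put f7 (348 GB) in disk 5; 152 GB remain.
Put f8 (330 GB) in disk 6; 170 GB remain.
Put f9 (103 GB) in disk 3; 34 GB remain.
Put f10 (87 GB) in disk 5; 65 GB remain.
Put f11 (78 GB) in disk 6; 92 GB remain.
Put f12 (350 GB) in disk 7; 150 GB remain.
Put f13 (279 GB) in disk 8; 221 GB remain.
Put f14 (262 GB) in disk 9; 238 GB remain.
9 disks × 500 GB = 4500 GB; used 3274 GB; unused 1226 GB.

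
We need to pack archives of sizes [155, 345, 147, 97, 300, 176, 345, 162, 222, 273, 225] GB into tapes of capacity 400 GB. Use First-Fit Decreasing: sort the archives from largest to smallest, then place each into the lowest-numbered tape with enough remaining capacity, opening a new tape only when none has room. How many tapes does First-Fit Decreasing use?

Sorted descending: 345, 345, 300, 273, 225, 222, 176, 162, 155, 147, 97.
Put 345 GB in tape 1; 55 GB remain.
Put 345 GB in tape 2; 55 GB remain.
Put 300 GB in tape 3; 100 GB remain.
Put 273 GB in tape 4; 127 GB remain.
Put 225 GB in tape 5; 175 GB remain.
Put 222 GB in tape 6; 178 GB remain.
Put 176 GB in tape 6; 2 GB remain.
Put 162 GB in tape 5; 13 GB remain.
Put 155 GB in tape 7; 245 GB remain.
Put 147 GB in tape 7; 98 GB remain.
Put 97 GB in tape 3; 3 GB remain.
Final tapes: [345] [345] [300,97] [273] [225,162] [222,176] [155,147].

7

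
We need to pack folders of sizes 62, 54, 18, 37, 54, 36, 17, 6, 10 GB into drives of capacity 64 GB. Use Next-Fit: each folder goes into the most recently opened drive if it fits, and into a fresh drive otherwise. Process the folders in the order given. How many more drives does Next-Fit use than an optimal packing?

1

Next-Fit: [62] [54] [18,37] [54] [36,17,6] [10] → 6 drives.
Total size 294 GB; any packing needs at least ⌈294/64⌉ = 5 drives.
An optimal packing achieves that bound: [62] [54,10] [54,6] [37,18] [36,17] → 5 drives.
Excess: 6 − 5 = 1.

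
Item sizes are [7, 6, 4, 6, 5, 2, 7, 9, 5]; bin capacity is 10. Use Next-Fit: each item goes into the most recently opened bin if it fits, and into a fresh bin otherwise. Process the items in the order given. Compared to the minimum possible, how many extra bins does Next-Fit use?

1

Next-Fit: [7] [6,4] [6] [5,2] [7] [9] [5] → 7 bins.
Total size 51; any packing needs at least ⌈51/10⌉ = 6 bins.
An optimal packing achieves that bound: [9] [7,2] [7] [6,4] [6] [5,5] → 6 bins.
Excess: 7 − 6 = 1.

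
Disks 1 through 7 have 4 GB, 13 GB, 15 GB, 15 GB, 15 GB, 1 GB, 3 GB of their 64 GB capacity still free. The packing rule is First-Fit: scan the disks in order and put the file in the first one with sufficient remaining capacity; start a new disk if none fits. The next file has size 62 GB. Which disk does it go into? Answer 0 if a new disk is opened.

0

No disk has ≥ 62 GB free, so a new disk is opened.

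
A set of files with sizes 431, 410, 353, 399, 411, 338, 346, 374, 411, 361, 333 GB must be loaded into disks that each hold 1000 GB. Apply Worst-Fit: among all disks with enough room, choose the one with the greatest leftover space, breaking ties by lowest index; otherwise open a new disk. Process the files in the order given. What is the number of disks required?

disk 1: place 431 GB, 569 GB left
disk 1: place 410 GB, 159 GB left
disk 2: place 353 GB, 647 GB left
disk 2: place 399 GB, 248 GB left
disk 3: place 411 GB, 589 GB left
disk 3: place 338 GB, 251 GB left
disk 4: place 346 GB, 654 GB left
disk 4: place 374 GB, 280 GB left
disk 5: place 411 GB, 589 GB left
disk 5: place 361 GB, 228 GB left
disk 6: place 333 GB, 667 GB left
Final disks: [431,410] [353,399] [411,338] [346,374] [411,361] [333].

6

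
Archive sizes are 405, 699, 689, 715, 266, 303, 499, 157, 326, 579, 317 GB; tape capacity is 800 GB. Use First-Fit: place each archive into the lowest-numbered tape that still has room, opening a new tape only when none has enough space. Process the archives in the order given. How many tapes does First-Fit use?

8 tapes

405 GB → tape 1 (remaining 395 GB)
699 GB → tape 2 (remaining 101 GB)
689 GB → tape 3 (remaining 111 GB)
715 GB → tape 4 (remaining 85 GB)
266 GB → tape 1 (remaining 129 GB)
303 GB → tape 5 (remaining 497 GB)
499 GB → tape 6 (remaining 301 GB)
157 GB → tape 5 (remaining 340 GB)
326 GB → tape 5 (remaining 14 GB)
579 GB → tape 7 (remaining 221 GB)
317 GB → tape 8 (remaining 483 GB)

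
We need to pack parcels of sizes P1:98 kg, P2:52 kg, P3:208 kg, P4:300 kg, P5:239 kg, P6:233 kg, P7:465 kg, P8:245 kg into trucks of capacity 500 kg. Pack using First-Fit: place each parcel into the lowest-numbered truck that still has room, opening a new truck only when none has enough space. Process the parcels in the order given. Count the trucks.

truck 1: place P1 (98 kg), 402 kg left
truck 1: place P2 (52 kg), 350 kg left
truck 1: place P3 (208 kg), 142 kg left
truck 2: place P4 (300 kg), 200 kg left
truck 3: place P5 (239 kg), 261 kg left
truck 3: place P6 (233 kg), 28 kg left
truck 4: place P7 (465 kg), 35 kg left
truck 5: place P8 (245 kg), 255 kg left
Final trucks: [98,52,208] [300] [239,233] [465] [245].

5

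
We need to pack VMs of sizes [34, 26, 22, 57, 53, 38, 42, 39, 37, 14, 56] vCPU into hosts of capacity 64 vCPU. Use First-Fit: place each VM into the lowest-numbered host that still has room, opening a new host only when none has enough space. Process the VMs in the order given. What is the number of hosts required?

host 1: place 34 vCPU, 30 vCPU left
host 1: place 26 vCPU, 4 vCPU left
host 2: place 22 vCPU, 42 vCPU left
host 3: place 57 vCPU, 7 vCPU left
host 4: place 53 vCPU, 11 vCPU left
host 2: place 38 vCPU, 4 vCPU left
host 5: place 42 vCPU, 22 vCPU left
host 6: place 39 vCPU, 25 vCPU left
host 7: place 37 vCPU, 27 vCPU left
host 5: place 14 vCPU, 8 vCPU left
host 8: place 56 vCPU, 8 vCPU left

8 hosts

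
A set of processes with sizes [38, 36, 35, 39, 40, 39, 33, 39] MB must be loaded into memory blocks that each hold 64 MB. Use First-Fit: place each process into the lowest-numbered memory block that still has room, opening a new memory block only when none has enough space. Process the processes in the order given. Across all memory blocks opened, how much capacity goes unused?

213

38 MB → memory block 1 (remaining 26 MB)
36 MB → memory block 2 (remaining 28 MB)
35 MB → memory block 3 (remaining 29 MB)
39 MB → memory block 4 (remaining 25 MB)
40 MB → memory block 5 (remaining 24 MB)
39 MB → memory block 6 (remaining 25 MB)
33 MB → memory block 7 (remaining 31 MB)
39 MB → memory block 8 (remaining 25 MB)
8 memory blocks × 64 MB = 512 MB; used 299 MB; unused 213 MB.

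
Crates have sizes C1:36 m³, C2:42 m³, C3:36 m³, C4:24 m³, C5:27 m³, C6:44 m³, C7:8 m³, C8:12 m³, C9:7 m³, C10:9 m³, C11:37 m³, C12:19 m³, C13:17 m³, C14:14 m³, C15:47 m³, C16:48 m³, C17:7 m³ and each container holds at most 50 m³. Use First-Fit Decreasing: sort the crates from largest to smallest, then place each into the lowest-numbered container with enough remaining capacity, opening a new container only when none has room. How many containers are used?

10

Sorted descending: 48, 47, 44, 42, 37, 36, 36, 27, 24, 19, 17, 14, 12, 9, 8, 7, 7.
container 1: place 48 m³, 2 m³ left
container 2: place 47 m³, 3 m³ left
container 3: place 44 m³, 6 m³ left
container 4: place 42 m³, 8 m³ left
container 5: place 37 m³, 13 m³ left
container 6: place 36 m³, 14 m³ left
container 7: place 36 m³, 14 m³ left
container 8: place 27 m³, 23 m³ left
container 9: place 24 m³, 26 m³ left
container 8: place 19 m³, 4 m³ left
container 9: place 17 m³, 9 m³ left
container 6: place 14 m³, 0 m³ left
container 5: place 12 m³, 1 m³ left
container 7: place 9 m³, 5 m³ left
container 4: place 8 m³, 0 m³ left
container 9: place 7 m³, 2 m³ left
container 10: place 7 m³, 43 m³ left
Final containers: [48] [47] [44] [42,8] [37,12] [36,14] [36,9] [27,19] [24,17,7] [7].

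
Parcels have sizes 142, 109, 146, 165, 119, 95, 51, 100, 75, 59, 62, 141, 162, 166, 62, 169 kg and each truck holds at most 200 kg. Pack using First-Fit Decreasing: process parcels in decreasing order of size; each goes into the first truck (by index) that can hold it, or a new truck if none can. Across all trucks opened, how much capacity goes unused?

Sorted descending: 169, 166, 165, 162, 146, 142, 141, 119, 109, 100, 95, 75, 62, 62, 59, 51.
169 kg → truck 1 (remaining 31 kg)
166 kg → truck 2 (remaining 34 kg)
165 kg → truck 3 (remaining 35 kg)
162 kg → truck 4 (remaining 38 kg)
146 kg → truck 5 (remaining 54 kg)
142 kg → truck 6 (remaining 58 kg)
141 kg → truck 7 (remaining 59 kg)
119 kg → truck 8 (remaining 81 kg)
109 kg → truck 9 (remaining 91 kg)
100 kg → truck 10 (remaining 100 kg)
95 kg → truck 10 (remaining 5 kg)
75 kg → truck 8 (remaining 6 kg)
62 kg → truck 9 (remaining 29 kg)
62 kg → truck 11 (remaining 138 kg)
59 kg → truck 7 (remaining 0 kg)
51 kg → truck 5 (remaining 3 kg)
11 trucks × 200 kg = 2200 kg; used 1823 kg; unused 377 kg.

377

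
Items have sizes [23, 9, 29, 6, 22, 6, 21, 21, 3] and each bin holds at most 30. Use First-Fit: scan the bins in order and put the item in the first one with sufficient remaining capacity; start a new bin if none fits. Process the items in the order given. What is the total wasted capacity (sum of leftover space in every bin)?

40

Put 23 in bin 1; 7 remain.
Put 9 in bin 2; 21 remain.
Put 29 in bin 3; 1 remain.
Put 6 in bin 1; 1 remain.
Put 22 in bin 4; 8 remain.
Put 6 in bin 2; 15 remain.
Put 21 in bin 5; 9 remain.
Put 21 in bin 6; 9 remain.
Put 3 in bin 2; 12 remain.
6 bins × 30 = 180; used 140; unused 40.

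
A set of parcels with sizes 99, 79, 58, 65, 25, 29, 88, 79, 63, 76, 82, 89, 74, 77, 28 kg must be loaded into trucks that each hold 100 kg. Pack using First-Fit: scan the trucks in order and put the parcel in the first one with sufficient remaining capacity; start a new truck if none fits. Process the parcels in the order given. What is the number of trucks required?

Put 99 kg in truck 1; 1 kg remain.
Put 79 kg in truck 2; 21 kg remain.
Put 58 kg in truck 3; 42 kg remain.
Put 65 kg in truck 4; 35 kg remain.
Put 25 kg in truck 3; 17 kg remain.
Put 29 kg in truck 4; 6 kg remain.
Put 88 kg in truck 5; 12 kg remain.
Put 79 kg in truck 6; 21 kg remain.
Put 63 kg in truck 7; 37 kg remain.
Put 76 kg in truck 8; 24 kg remain.
Put 82 kg in truck 9; 18 kg remain.
Put 89 kg in truck 10; 11 kg remain.
Put 74 kg in truck 11; 26 kg remain.
Put 77 kg in truck 12; 23 kg remain.
Put 28 kg in truck 7; 9 kg remain.
Final trucks: [99] [79] [58,25] [65,29] [88] [79] [63,28] [76] [82] [89] [74] [77].

12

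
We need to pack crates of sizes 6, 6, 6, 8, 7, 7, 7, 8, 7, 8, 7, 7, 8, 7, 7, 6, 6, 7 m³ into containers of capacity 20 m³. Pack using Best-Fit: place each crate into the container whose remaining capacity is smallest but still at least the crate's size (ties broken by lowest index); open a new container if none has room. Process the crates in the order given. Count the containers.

8

6 m³ → container 1 (remaining 14 m³)
6 m³ → container 1 (remaining 8 m³)
6 m³ → container 1 (remaining 2 m³)
8 m³ → container 2 (remaining 12 m³)
7 m³ → container 2 (remaining 5 m³)
7 m³ → container 3 (remaining 13 m³)
7 m³ → container 3 (remaining 6 m³)
8 m³ → container 4 (remaining 12 m³)
7 m³ → container 4 (remaining 5 m³)
8 m³ → container 5 (remaining 12 m³)
7 m³ → container 5 (remaining 5 m³)
7 m³ → container 6 (remaining 13 m³)
8 m³ → container 6 (remaining 5 m³)
7 m³ → container 7 (remaining 13 m³)
7 m³ → container 7 (remaining 6 m³)
6 m³ → container 3 (remaining 0 m³)
6 m³ → container 7 (remaining 0 m³)
7 m³ → container 8 (remaining 13 m³)
Final containers: [6,6,6] [8,7] [7,7,6] [8,7] [8,7] [7,8] [7,7,6] [7].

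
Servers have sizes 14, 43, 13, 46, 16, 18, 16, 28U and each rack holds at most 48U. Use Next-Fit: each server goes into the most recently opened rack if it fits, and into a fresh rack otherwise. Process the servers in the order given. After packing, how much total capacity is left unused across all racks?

rack 1: place 14U, 34U left
rack 2: place 43U, 5U left
rack 3: place 13U, 35U left
rack 4: place 46U, 2U left
rack 5: place 16U, 32U left
rack 5: place 18U, 14U left
rack 6: place 16U, 32U left
rack 6: place 28U, 4U left
6 racks × 48U = 288U; used 194U; unused 94U.

94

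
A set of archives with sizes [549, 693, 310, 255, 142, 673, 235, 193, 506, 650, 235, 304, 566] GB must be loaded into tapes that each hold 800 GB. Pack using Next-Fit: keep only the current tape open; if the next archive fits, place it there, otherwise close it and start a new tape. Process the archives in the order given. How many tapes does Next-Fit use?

Put 549 GB in tape 1; 251 GB remain.
Put 693 GB in tape 2; 107 GB remain.
Put 310 GB in tape 3; 490 GB remain.
Put 255 GB in tape 3; 235 GB remain.
Put 142 GB in tape 3; 93 GB remain.
Put 673 GB in tape 4; 127 GB remain.
Put 235 GB in tape 5; 565 GB remain.
Put 193 GB in tape 5; 372 GB remain.
Put 506 GB in tape 6; 294 GB remain.
Put 650 GB in tape 7; 150 GB remain.
Put 235 GB in tape 8; 565 GB remain.
Put 304 GB in tape 8; 261 GB remain.
Put 566 GB in tape 9; 234 GB remain.

9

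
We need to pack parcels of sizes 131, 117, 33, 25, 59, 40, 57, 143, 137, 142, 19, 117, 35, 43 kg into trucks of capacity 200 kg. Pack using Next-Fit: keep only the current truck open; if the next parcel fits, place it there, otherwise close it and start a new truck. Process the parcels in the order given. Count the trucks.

7

truck 1: place 131 kg, 69 kg left
truck 2: place 117 kg, 83 kg left
truck 2: place 33 kg, 50 kg left
truck 2: place 25 kg, 25 kg left
truck 3: place 59 kg, 141 kg left
truck 3: place 40 kg, 101 kg left
truck 3: place 57 kg, 44 kg left
truck 4: place 143 kg, 57 kg left
truck 5: place 137 kg, 63 kg left
truck 6: place 142 kg, 58 kg left
truck 6: place 19 kg, 39 kg left
truck 7: place 117 kg, 83 kg left
truck 7: place 35 kg, 48 kg left
truck 7: place 43 kg, 5 kg left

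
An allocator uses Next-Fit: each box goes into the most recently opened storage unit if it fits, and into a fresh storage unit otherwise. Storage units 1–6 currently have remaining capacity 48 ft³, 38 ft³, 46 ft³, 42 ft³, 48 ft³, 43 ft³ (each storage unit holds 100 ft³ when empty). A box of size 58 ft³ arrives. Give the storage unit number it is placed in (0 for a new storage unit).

0

Next-Fit only looks at storage unit 6, which has 43 ft³ free.
58 ft³ does not fit, so a new storage unit is opened.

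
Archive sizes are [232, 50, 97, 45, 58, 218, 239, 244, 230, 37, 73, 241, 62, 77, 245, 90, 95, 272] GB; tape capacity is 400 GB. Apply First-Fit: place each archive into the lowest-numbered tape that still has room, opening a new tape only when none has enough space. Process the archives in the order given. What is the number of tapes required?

232 GB → tape 1 (remaining 168 GB)
50 GB → tape 1 (remaining 118 GB)
97 GB → tape 1 (remaining 21 GB)
45 GB → tape 2 (remaining 355 GB)
58 GB → tape 2 (remaining 297 GB)
218 GB → tape 2 (remaining 79 GB)
239 GB → tape 3 (remaining 161 GB)
244 GB → tape 4 (remaining 156 GB)
230 GB → tape 5 (remaining 170 GB)
37 GB → tape 2 (remaining 42 GB)
73 GB → tape 3 (remaining 88 GB)
241 GB → tape 6 (remaining 159 GB)
62 GB → tape 3 (remaining 26 GB)
77 GB → tape 4 (remaining 79 GB)
245 GB → tape 7 (remaining 155 GB)
90 GB → tape 5 (remaining 80 GB)
95 GB → tape 6 (remaining 64 GB)
272 GB → tape 8 (remaining 128 GB)

8 tapes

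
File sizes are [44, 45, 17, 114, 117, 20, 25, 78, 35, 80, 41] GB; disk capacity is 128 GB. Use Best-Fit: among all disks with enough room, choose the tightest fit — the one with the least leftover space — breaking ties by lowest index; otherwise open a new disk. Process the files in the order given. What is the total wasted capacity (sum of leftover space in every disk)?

disk 1: place 44 GB, 84 GB left
disk 1: place 45 GB, 39 GB left
disk 1: place 17 GB, 22 GB left
disk 2: place 114 GB, 14 GB left
disk 3: place 117 GB, 11 GB left
disk 1: place 20 GB, 2 GB left
disk 4: place 25 GB, 103 GB left
disk 4: place 78 GB, 25 GB left
disk 5: place 35 GB, 93 GB left
disk 5: place 80 GB, 13 GB left
disk 6: place 41 GB, 87 GB left
6 disks × 128 GB = 768 GB; used 616 GB; unused 152 GB.

152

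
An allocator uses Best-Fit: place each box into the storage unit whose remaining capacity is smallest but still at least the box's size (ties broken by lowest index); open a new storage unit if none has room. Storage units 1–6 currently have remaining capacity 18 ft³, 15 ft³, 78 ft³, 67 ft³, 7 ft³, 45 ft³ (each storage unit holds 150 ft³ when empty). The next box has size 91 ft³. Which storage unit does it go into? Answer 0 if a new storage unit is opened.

No storage unit has ≥ 91 ft³ free, so a new storage unit is opened.

0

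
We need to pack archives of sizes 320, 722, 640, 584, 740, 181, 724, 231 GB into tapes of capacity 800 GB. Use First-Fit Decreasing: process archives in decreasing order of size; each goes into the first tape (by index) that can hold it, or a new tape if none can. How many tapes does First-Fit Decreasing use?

6

Sorted descending: 740, 724, 722, 640, 584, 320, 231, 181.
tape 1: place 740 GB, 60 GB left
tape 2: place 724 GB, 76 GB left
tape 3: place 722 GB, 78 GB left
tape 4: place 640 GB, 160 GB left
tape 5: place 584 GB, 216 GB left
tape 6: place 320 GB, 480 GB left
tape 6: place 231 GB, 249 GB left
tape 5: place 181 GB, 35 GB left
Final tapes: [740] [724] [722] [640] [584,181] [320,231].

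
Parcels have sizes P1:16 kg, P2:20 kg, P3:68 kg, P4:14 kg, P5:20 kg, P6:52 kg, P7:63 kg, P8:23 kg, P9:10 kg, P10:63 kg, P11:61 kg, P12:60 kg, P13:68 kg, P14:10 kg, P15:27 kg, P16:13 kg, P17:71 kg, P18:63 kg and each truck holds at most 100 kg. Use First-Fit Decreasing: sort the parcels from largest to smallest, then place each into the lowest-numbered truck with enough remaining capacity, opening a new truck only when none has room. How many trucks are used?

9

Sorted descending: 71, 68, 68, 63, 63, 63, 61, 60, 52, 27, 23, 20, 20, 16, 14, 13, 10, 10.
Put 71 kg in truck 1; 29 kg remain.
Put 68 kg in truck 2; 32 kg remain.
Put 68 kg in truck 3; 32 kg remain.
Put 63 kg in truck 4; 37 kg remain.
Put 63 kg in truck 5; 37 kg remain.
Put 63 kg in truck 6; 37 kg remain.
Put 61 kg in truck 7; 39 kg remain.
Put 60 kg in truck 8; 40 kg remain.
Put 52 kg in truck 9; 48 kg remain.
Put 27 kg in truck 1; 2 kg remain.
Put 23 kg in truck 2; 9 kg remain.
Put 20 kg in truck 3; 12 kg remain.
Put 20 kg in truck 4; 17 kg remain.
Put 16 kg in truck 4; 1 kg remain.
Put 14 kg in truck 5; 23 kg remain.
Put 13 kg in truck 5; 10 kg remain.
Put 10 kg in truck 3; 2 kg remain.
Put 10 kg in truck 5; 0 kg remain.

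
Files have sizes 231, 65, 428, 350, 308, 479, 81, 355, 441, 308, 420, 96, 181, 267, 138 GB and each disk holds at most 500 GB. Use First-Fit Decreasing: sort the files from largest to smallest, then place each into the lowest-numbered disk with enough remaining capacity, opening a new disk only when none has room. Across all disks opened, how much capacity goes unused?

352

Sorted descending: 479, 441, 428, 420, 355, 350, 308, 308, 267, 231, 181, 138, 96, 81, 65.
disk 1: place 479 GB, 21 GB left
disk 2: place 441 GB, 59 GB left
disk 3: place 428 GB, 72 GB left
disk 4: place 420 GB, 80 GB left
disk 5: place 355 GB, 145 GB left
disk 6: place 350 GB, 150 GB left
disk 7: place 308 GB, 192 GB left
disk 8: place 308 GB, 192 GB left
disk 9: place 267 GB, 233 GB left
disk 9: place 231 GB, 2 GB left
disk 7: place 181 GB, 11 GB left
disk 5: place 138 GB, 7 GB left
disk 6: place 96 GB, 54 GB left
disk 8: place 81 GB, 111 GB left
disk 3: place 65 GB, 7 GB left
9 disks × 500 GB = 4500 GB; used 4148 GB; unused 352 GB.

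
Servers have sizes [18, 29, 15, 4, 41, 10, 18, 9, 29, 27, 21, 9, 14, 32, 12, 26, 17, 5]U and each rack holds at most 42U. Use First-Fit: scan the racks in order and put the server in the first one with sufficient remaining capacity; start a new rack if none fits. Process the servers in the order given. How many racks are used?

9 racks

rack 1: place 18U, 24U left
rack 2: place 29U, 13U left
rack 1: place 15U, 9U left
rack 1: place 4U, 5U left
rack 3: place 41U, 1U left
rack 2: place 10U, 3U left
rack 4: place 18U, 24U left
rack 4: place 9U, 15U left
rack 5: place 29U, 13U left
rack 6: place 27U, 15U left
rack 7: place 21U, 21U left
rack 4: place 9U, 6U left
rack 6: place 14U, 1U left
rack 8: place 32U, 10U left
rack 5: place 12U, 1U left
rack 9: place 26U, 16U left
rack 7: place 17U, 4U left
rack 1: place 5U, 0U left
Final racks: [18,15,4,5] [29,10] [41] [18,9,9] [29,12] [27,14] [21,17] [32] [26].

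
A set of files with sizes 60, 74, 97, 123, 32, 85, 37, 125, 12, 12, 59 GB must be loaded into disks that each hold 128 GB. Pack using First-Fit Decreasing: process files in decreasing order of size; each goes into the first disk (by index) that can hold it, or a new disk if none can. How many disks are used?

Sorted descending: 125, 123, 97, 85, 74, 60, 59, 37, 32, 12, 12.
disk 1: place 125 GB, 3 GB left
disk 2: place 123 GB, 5 GB left
disk 3: place 97 GB, 31 GB left
disk 4: place 85 GB, 43 GB left
disk 5: place 74 GB, 54 GB left
disk 6: place 60 GB, 68 GB left
disk 6: place 59 GB, 9 GB left
disk 4: place 37 GB, 6 GB left
disk 5: place 32 GB, 22 GB left
disk 3: place 12 GB, 19 GB left
disk 3: place 12 GB, 7 GB left
Final disks: [125] [123] [97,12,12] [85,37] [74,32] [60,59].

6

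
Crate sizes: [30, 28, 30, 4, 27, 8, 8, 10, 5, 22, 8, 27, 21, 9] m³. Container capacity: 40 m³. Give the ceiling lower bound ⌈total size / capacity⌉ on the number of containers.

6

Total size = 30 + 28 + 30 + 4 + 27 + 8 + 8 + 10 + 5 + 22 + 8 + 27 + 21 + 9 = 237 m³.
⌈237 / 40⌉ = 6.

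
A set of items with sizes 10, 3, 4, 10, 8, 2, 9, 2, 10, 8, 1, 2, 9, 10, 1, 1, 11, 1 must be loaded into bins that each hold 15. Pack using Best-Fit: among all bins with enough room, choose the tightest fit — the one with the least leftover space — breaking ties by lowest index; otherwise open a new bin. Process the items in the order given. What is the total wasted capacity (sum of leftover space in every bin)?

33

Put 10 in bin 1; 5 remain.
Put 3 in bin 1; 2 remain.
Put 4 in bin 2; 11 remain.
Put 10 in bin 2; 1 remain.
Put 8 in bin 3; 7 remain.
Put 2 in bin 1; 0 remain.
Put 9 in bin 4; 6 remain.
Put 2 in bin 4; 4 remain.
Put 10 in bin 5; 5 remain.
Put 8 in bin 6; 7 remain.
Put 1 in bin 2; 0 remain.
Put 2 in bin 4; 2 remain.
Put 9 in bin 7; 6 remain.
Put 10 in bin 8; 5 remain.
Put 1 in bin 4; 1 remain.
Put 1 in bin 4; 0 remain.
Put 11 in bin 9; 4 remain.
Put 1 in bin 9; 3 remain.
9 bins × 15 = 135; used 102; unused 33.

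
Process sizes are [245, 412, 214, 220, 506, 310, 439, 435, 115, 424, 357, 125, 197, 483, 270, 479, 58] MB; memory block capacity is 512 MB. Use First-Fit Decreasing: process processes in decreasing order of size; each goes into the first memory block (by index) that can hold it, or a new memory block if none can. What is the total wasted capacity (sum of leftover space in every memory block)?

855

Sorted descending: 506, 483, 479, 439, 435, 424, 412, 357, 310, 270, 245, 220, 214, 197, 125, 115, 58.
Put 506 MB in memory block 1; 6 MB remain.
Put 483 MB in memory block 2; 29 MB remain.
Put 479 MB in memory block 3; 33 MB remain.
Put 439 MB in memory block 4; 73 MB remain.
Put 435 MB in memory block 5; 77 MB remain.
Put 424 MB in memory block 6; 88 MB remain.
Put 412 MB in memory block 7; 100 MB remain.
Put 357 MB in memory block 8; 155 MB remain.
Put 310 MB in memory block 9; 202 MB remain.
Put 270 MB in memory block 10; 242 MB remain.
Put 245 MB in memory block 11; 267 MB remain.
Put 220 MB in memory block 10; 22 MB remain.
Put 214 MB in memory block 11; 53 MB remain.
Put 197 MB in memory block 9; 5 MB remain.
Put 125 MB in memory block 8; 30 MB remain.
Put 115 MB in memory block 12; 397 MB remain.
Put 58 MB in memory block 4; 15 MB remain.
12 memory blocks × 512 MB = 6144 MB; used 5289 MB; unused 855 MB.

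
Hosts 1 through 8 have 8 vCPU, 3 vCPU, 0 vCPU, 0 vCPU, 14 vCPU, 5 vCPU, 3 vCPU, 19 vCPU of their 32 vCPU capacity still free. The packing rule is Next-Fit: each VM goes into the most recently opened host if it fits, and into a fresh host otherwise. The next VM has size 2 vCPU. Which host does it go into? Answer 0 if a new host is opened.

Next-Fit only looks at host 8, which has 19 vCPU free.
2 vCPU fits there.

8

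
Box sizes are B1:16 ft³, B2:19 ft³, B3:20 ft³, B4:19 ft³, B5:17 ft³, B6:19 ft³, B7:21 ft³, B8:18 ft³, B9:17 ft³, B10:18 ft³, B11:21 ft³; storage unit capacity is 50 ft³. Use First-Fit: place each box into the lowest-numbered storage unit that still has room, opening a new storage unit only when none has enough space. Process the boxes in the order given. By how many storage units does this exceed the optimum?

First-Fit: [16,19] [20,19] [17,19] [21,18] [17,18] [21] → 6 storage units.
Total size 205 ft³; any packing needs at least ⌈205/50⌉ = 5 storage units.
An optimal packing achieves that bound: [21,21] [20,19] [19,19] [18,18] [17,17,16] → 5 storage units.
Excess: 6 − 5 = 1.

1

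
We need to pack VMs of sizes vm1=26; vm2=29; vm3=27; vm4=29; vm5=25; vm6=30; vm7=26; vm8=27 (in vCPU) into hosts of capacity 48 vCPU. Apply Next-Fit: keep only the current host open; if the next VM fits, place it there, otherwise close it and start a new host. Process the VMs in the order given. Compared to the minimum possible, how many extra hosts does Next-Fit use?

0

Next-Fit: [26] [29] [27] [29] [25] [30] [26] [27] → 8 hosts.
8 VMs exceed 24 vCPU (half the capacity), and no two of those can share a host, so at least 8 hosts are needed.
So 8 is already optimal.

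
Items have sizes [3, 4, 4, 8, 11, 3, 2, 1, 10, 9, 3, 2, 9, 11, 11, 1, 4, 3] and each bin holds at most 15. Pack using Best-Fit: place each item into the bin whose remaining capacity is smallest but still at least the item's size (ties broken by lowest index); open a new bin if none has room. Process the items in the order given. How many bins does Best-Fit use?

8 bins

3 → bin 1 (remaining 12)
4 → bin 1 (remaining 8)
4 → bin 1 (remaining 4)
8 → bin 2 (remaining 7)
11 → bin 3 (remaining 4)
3 → bin 1 (remaining 1)
2 → bin 3 (remaining 2)
1 → bin 1 (remaining 0)
10 → bin 4 (remaining 5)
9 → bin 5 (remaining 6)
3 → bin 4 (remaining 2)
2 → bin 3 (remaining 0)
9 → bin 6 (remaining 6)
11 → bin 7 (remaining 4)
11 → bin 8 (remaining 4)
1 → bin 4 (remaining 1)
4 → bin 7 (remaining 0)
3 → bin 8 (remaining 1)
Final bins: [3,4,4,3,1] [8] [11,2,2] [10,3,1] [9] [9] [11,4] [11,3].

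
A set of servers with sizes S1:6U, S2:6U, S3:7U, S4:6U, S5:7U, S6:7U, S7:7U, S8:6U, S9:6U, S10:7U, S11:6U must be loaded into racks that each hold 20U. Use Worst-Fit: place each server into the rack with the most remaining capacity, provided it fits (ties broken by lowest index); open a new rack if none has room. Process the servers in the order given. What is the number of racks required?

rack 1: place S1 (6U), 14U left
rack 1: place S2 (6U), 8U left
rack 1: place S3 (7U), 1U left
rack 2: place S4 (6U), 14U left
rack 2: place S5 (7U), 7U left
rack 2: place S6 (7U), 0U left
rack 3: place S7 (7U), 13U left
rack 3: place S8 (6U), 7U left
rack 3: place S9 (6U), 1U left
rack 4: place S10 (7U), 13U left
rack 4: place S11 (6U), 7U left
Final racks: [6,6,7] [6,7,7] [7,6,6] [7,6].

4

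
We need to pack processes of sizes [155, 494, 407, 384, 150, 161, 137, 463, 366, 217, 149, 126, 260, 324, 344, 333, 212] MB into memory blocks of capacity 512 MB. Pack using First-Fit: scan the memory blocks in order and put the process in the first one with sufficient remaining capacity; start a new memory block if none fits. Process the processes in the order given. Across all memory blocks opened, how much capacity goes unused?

Put 155 MB in memory block 1; 357 MB remain.
Put 494 MB in memory block 2; 18 MB remain.
Put 407 MB in memory block 3; 105 MB remain.
Put 384 MB in memory block 4; 128 MB remain.
Put 150 MB in memory block 1; 207 MB remain.
Put 161 MB in memory block 1; 46 MB remain.
Put 137 MB in memory block 5; 375 MB remain.
Put 463 MB in memory block 6; 49 MB remain.
Put 366 MB in memory block 5; 9 MB remain.
Put 217 MB in memory block 7; 295 MB remain.
Put 149 MB in memory block 7; 146 MB remain.
Put 126 MB in memory block 4; 2 MB remain.
Put 260 MB in memory block 8; 252 MB remain.
Put 324 MB in memory block 9; 188 MB remain.
Put 344 MB in memory block 10; 168 MB remain.
Put 333 MB in memory block 11; 179 MB remain.
Put 212 MB in memory block 8; 40 MB remain.
11 memory blocks × 512 MB = 5632 MB; used 4682 MB; unused 950 MB.

950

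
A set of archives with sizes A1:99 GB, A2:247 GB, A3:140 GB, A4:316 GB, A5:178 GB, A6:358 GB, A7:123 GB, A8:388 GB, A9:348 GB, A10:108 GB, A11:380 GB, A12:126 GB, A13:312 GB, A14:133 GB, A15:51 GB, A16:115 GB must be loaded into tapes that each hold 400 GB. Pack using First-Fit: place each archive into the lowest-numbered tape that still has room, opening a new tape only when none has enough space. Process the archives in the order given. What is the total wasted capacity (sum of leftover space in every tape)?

A1 (99 GB) → tape 1 (remaining 301 GB)
A2 (247 GB) → tape 1 (remaining 54 GB)
A3 (140 GB) → tape 2 (remaining 260 GB)
A4 (316 GB) → tape 3 (remaining 84 GB)
A5 (178 GB) → tape 2 (remaining 82 GB)
A6 (358 GB) → tape 4 (remaining 42 GB)
A7 (123 GB) → tape 5 (remaining 277 GB)
A8 (388 GB) → tape 6 (remaining 12 GB)
A9 (348 GB) → tape 7 (remaining 52 GB)
A10 (108 GB) → tape 5 (remaining 169 GB)
A11 (380 GB) → tape 8 (remaining 20 GB)
A12 (126 GB) → tape 5 (remaining 43 GB)
A13 (312 GB) → tape 9 (remaining 88 GB)
A14 (133 GB) → tape 10 (remaining 267 GB)
A15 (51 GB) → tape 1 (remaining 3 GB)
A16 (115 GB) → tape 10 (remaining 152 GB)
10 tapes × 400 GB = 4000 GB; used 3422 GB; unused 578 GB.

578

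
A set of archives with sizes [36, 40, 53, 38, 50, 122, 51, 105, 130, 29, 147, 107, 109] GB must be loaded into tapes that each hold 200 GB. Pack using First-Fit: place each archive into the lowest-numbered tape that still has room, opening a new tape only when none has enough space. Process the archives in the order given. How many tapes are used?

7

36 GB → tape 1 (remaining 164 GB)
40 GB → tape 1 (remaining 124 GB)
53 GB → tape 1 (remaining 71 GB)
38 GB → tape 1 (remaining 33 GB)
50 GB → tape 2 (remaining 150 GB)
122 GB → tape 2 (remaining 28 GB)
51 GB → tape 3 (remaining 149 GB)
105 GB → tape 3 (remaining 44 GB)
130 GB → tape 4 (remaining 70 GB)
29 GB → tape 1 (remaining 4 GB)
147 GB → tape 5 (remaining 53 GB)
107 GB → tape 6 (remaining 93 GB)
109 GB → tape 7 (remaining 91 GB)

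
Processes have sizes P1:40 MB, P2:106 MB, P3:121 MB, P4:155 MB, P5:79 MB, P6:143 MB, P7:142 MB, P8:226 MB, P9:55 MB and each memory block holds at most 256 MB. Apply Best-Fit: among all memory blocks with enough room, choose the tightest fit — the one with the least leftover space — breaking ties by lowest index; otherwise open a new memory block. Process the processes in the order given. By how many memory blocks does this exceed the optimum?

1

Best-Fit: [40,106,55] [121] [155,79] [143] [142] [226] → 6 memory blocks.
Total size 1067 MB; any packing needs at least ⌈1067/256⌉ = 5 memory blocks.
An optimal packing achieves that bound: [226] [155,79] [143,106] [142,55,40] [121] → 5 memory blocks.
Excess: 6 − 5 = 1.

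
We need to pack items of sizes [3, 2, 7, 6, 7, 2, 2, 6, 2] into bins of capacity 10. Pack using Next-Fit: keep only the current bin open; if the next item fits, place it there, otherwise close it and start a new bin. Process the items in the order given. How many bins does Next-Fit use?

5

Put 3 in bin 1; 7 remain.
Put 2 in bin 1; 5 remain.
Put 7 in bin 2; 3 remain.
Put 6 in bin 3; 4 remain.
Put 7 in bin 4; 3 remain.
Put 2 in bin 4; 1 remain.
Put 2 in bin 5; 8 remain.
Put 6 in bin 5; 2 remain.
Put 2 in bin 5; 0 remain.
Final bins: [3,2] [7] [6] [7,2] [2,6,2].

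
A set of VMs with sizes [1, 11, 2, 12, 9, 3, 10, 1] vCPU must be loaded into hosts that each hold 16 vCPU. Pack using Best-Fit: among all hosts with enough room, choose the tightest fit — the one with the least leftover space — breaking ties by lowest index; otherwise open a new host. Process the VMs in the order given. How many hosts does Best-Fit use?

4 hosts

Put 1 vCPU in host 1; 15 vCPU remain.
Put 11 vCPU in host 1; 4 vCPU remain.
Put 2 vCPU in host 1; 2 vCPU remain.
Put 12 vCPU in host 2; 4 vCPU remain.
Put 9 vCPU in host 3; 7 vCPU remain.
Put 3 vCPU in host 2; 1 vCPU remain.
Put 10 vCPU in host 4; 6 vCPU remain.
Put 1 vCPU in host 2; 0 vCPU remain.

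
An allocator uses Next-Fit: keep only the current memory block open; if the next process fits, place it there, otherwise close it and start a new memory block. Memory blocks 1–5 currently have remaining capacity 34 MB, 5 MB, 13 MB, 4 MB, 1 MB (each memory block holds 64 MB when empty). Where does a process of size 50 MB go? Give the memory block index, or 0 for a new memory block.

Next-Fit only looks at memory block 5, which has 1 MB free.
50 MB does not fit, so a new memory block is opened.

0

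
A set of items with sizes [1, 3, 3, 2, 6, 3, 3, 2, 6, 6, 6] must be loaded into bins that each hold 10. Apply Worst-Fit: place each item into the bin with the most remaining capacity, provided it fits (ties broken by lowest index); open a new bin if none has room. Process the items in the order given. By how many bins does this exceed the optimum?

1

Worst-Fit: [1,3,3,2] [6,3] [3,2] [6] [6] [6] → 6 bins.
Total size 41; any packing needs at least ⌈41/10⌉ = 5 bins.
An optimal packing achieves that bound: [6,3,1] [6,3] [6,3] [6,3] [2,2] → 5 bins.
Excess: 6 − 5 = 1.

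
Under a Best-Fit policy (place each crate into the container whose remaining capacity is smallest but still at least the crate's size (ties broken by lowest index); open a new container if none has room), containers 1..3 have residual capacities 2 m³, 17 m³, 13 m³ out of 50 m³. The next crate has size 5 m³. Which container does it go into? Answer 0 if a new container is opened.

3

Containers with room: container 2 (17 m³), container 3 (13 m³).
Tightest fit is container 3 with 13 m³ free.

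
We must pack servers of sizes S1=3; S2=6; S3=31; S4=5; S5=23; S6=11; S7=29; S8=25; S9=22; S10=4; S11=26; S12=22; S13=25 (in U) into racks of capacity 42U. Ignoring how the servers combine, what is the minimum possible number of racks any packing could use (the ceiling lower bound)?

Total size = 3 + 6 + 31 + 5 + 23 + 11 + 29 + 25 + 22 + 4 + 26 + 22 + 25 = 232U.
⌈232 / 42⌉ = 6.

6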